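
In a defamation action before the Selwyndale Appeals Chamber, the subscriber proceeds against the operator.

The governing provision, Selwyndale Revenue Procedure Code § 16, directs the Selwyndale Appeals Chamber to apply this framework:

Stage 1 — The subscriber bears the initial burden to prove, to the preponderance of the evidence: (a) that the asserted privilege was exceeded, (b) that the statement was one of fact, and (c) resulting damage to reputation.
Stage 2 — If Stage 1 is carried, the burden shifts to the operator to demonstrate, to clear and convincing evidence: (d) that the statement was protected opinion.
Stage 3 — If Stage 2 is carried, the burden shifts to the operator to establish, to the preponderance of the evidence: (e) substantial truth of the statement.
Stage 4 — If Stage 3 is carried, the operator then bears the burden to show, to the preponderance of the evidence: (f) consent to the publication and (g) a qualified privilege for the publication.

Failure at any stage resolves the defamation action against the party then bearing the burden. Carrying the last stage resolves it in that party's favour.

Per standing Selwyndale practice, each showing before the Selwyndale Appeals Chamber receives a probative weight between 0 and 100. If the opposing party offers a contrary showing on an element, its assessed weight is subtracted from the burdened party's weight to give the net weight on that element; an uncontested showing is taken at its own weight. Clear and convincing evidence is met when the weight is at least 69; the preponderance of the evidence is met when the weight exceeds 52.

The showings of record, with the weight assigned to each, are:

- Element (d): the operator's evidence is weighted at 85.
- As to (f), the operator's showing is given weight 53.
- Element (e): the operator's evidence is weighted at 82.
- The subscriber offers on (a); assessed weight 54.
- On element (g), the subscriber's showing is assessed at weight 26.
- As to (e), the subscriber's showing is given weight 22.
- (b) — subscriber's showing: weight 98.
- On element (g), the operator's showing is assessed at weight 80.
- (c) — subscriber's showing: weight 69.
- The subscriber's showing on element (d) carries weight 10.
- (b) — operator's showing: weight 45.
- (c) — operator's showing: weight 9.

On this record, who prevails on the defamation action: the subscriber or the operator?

Stage 1 — burden on subscriber; standard: the preponderance of the evidence (weight exceeds 52).
    (a): 54 > 52 [met]
    (b): 98 − 45 = 53 > 52 [met]
    (c): 69 − 9 = 60 > 52 [met]
  Stage 1 carried; the burden shifts to the operator.
Stage 2 — burden on operator; standard: clear and convincing evidence (weight is at least 69).
    (d): 85 − 10 = 75 ≥ 69 [met]
  Stage 2 carried; the burden remains with the operator.
Stage 3 — burden on operator; standard: the preponderance of the evidence (weight exceeds 52).
    (e): 82 − 22 = 60 > 52 [met]
  Stage 3 is satisfied; the operator continues to bear the burden.
Stage 4 — burden on operator; standard: the preponderance of the evidence (weight exceeds 52).
    (f): 53 > 52 [met]
    (g): 80 − 26 = 54 > 52 [met]
  The operator carries the last stage.
Every stage carried; the operator prevails.

operator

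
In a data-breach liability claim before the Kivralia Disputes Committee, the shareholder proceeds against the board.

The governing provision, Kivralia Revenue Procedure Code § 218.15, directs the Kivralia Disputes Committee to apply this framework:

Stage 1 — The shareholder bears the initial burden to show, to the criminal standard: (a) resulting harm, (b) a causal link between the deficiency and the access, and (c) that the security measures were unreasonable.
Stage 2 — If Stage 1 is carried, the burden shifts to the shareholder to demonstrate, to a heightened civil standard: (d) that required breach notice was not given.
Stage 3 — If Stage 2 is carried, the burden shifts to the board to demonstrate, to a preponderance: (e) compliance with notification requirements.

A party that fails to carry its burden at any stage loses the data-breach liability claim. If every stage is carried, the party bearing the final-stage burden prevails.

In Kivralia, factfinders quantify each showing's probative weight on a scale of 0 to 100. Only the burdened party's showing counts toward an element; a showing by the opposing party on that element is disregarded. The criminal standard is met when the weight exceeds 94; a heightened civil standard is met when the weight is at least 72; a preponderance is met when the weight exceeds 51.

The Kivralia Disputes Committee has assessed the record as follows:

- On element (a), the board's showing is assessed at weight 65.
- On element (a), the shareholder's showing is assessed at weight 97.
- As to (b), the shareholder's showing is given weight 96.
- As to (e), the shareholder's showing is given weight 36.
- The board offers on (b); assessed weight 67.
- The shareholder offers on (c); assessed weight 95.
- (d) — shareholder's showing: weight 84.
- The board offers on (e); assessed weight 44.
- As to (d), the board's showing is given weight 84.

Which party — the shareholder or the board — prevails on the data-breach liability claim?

shareholder

Stage 1 — burden on shareholder; standard: the criminal standard (weight exceeds 94).
    (a): 97 (board's 65 disregarded) > 94 [met]
    (b): 96 (board's 67 disregarded) > 94 [met]
    (c): 95 > 94 [met]
  All elements met. The shareholder retains the burden for Stage 2.
Stage 2 — burden on shareholder; standard: a heightened civil standard (weight is at least 72).
    (d): 84 (board's 84 disregarded) ≥ 72 [met]
  Stage 2 carried; the burden shifts to the board.
Stage 3 — burden on board; standard: a preponderance (weight exceeds 51).
    (e): 44 (shareholder's 36 disregarded) ≤ 51 [not met]
  The board does not carry Stage 3.
So the shareholder prevails.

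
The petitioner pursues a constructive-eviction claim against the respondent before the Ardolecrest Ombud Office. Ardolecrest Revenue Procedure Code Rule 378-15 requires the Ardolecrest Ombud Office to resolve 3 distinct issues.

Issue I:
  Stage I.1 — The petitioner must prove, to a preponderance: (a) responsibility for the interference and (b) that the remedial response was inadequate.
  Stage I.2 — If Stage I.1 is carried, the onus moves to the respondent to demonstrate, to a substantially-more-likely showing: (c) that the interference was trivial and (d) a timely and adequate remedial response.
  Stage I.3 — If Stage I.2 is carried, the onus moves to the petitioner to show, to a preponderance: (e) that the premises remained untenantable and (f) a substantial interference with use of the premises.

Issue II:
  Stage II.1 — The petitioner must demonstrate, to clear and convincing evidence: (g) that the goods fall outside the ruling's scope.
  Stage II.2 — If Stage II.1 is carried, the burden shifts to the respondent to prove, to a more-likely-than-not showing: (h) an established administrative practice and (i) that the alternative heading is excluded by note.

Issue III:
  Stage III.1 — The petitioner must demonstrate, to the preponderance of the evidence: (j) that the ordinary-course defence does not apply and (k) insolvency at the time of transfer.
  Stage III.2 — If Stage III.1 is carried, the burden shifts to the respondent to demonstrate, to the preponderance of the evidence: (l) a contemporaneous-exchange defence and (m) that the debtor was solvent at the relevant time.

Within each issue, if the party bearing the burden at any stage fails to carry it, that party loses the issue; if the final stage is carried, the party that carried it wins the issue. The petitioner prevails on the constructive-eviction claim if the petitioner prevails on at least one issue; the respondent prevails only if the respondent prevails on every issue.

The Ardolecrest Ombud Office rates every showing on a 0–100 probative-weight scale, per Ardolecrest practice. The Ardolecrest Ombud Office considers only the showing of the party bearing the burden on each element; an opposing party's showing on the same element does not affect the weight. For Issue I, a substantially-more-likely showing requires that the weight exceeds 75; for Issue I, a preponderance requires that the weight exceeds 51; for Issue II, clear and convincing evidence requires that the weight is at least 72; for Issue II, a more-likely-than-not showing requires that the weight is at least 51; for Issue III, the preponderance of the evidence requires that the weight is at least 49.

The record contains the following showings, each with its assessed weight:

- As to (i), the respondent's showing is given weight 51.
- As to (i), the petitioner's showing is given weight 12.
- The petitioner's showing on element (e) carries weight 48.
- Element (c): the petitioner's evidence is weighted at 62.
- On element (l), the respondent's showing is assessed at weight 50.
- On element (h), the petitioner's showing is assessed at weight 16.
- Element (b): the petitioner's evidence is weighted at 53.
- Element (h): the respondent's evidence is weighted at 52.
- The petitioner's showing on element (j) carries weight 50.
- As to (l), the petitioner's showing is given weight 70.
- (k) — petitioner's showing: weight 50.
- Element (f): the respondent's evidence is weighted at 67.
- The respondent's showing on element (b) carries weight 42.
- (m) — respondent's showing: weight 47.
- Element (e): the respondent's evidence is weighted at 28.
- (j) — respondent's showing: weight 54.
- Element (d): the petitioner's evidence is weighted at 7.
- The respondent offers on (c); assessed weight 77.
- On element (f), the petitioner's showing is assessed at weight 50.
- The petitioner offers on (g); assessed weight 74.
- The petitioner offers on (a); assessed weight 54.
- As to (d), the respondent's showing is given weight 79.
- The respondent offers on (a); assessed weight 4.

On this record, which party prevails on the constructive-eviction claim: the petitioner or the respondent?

petitioner

— Issue I —
At Stage I.1 the petitioner must meet a preponderance (weight exceeds 51): on (a) the weight is 54 (the respondent's 4 is given no effect), which does exceed 51, so (a) meets the standard; on (b) the weight is 53 (the respondent's 42 is given no effect), > 51, so (b) meets the standard.
  All elements met. The burden passes to the respondent.
At Stage I.2 the respondent must meet a substantially-more-likely showing (weight exceeds 75): on (c) the weight is 77 (the petitioner's 62 is given no effect), > 75, so (c) meets the standard; on (d) the weight is 79 (the petitioner's 7 is given no effect), > 75, so (d) meets the standard.
  The respondent carries Stage I.2; the petitioner now bears the burden.
At Stage I.3 the petitioner must meet a preponderance (weight exceeds 51): on (e) the weight is 48 (the respondent's 28 is given no effect), which does not exceed 51, so (e) does not meet the standard; on (f) the weight is 50 (the respondent's 67 is given no effect), ≤ 51, so (f) does not meet the standard.
  The petitioner does not carry Stage I.3.
So the respondent prevails on this issue.
— Issue II —
Stage II.1 — burden on petitioner; standard: clear and convincing evidence (weight is at least 72).
    (g): 74 ≥ 72 [met]
  All elements met. The burden passes to the respondent.
Stage II.2 — burden on respondent; standard: a more-likely-than-not showing (weight is at least 51).
    (h): 52 (petitioner's 16 disregarded) ≥ 51 [met]
    (i): 51 (petitioner's 12 disregarded) ≥ 51 [met]
  Stage II.2 carried; the final stage is satisfied.
Every stage carried; the respondent prevails on this issue.
— Issue III —
Stage III.1 (petitioner, the preponderance of the evidence, weight is at least 49): (j) 50 (respondent's 54 disregarded) ≥ 49 — meets; (k) 50 ≥ 49 — meets.
  Stage III.1 carried; the burden shifts to the respondent.
Stage III.2 (respondent, the preponderance of the evidence, weight is at least 49): (l) 50 (petitioner's 70 disregarded) ≥ 49 — meets; (m) 47 < 49 — fails.
  Stage III.2 not carried; the respondent fails its burden.
The analysis ends at Stage III.2; the petitioner prevails on this issue.
Per-issue: Issue I → respondent; Issue II → respondent; Issue III → petitioner. The petitioner must prevail on at least one issue; overall, the petitioner prevails.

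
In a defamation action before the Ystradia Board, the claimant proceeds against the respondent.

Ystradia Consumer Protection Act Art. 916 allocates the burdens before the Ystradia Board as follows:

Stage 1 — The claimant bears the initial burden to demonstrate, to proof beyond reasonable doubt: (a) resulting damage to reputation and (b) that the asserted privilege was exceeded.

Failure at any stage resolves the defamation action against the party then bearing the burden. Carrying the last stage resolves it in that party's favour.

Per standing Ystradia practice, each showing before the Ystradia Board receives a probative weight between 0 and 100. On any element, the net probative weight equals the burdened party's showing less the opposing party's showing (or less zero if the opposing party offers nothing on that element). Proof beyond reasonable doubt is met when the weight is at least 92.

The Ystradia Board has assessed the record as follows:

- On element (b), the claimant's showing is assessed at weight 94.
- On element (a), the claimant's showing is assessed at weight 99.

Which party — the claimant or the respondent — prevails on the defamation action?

At Stage 1 the claimant must meet proof beyond reasonable doubt (weight is at least 92): on (a) the weight is 99, ≥ 92, so (a) meets the standard; on (b) the weight is 94, which does reach 92, so (b) meets the standard.
  The claimant carries the last stage.
All stages carried — the claimant prevails.

claimant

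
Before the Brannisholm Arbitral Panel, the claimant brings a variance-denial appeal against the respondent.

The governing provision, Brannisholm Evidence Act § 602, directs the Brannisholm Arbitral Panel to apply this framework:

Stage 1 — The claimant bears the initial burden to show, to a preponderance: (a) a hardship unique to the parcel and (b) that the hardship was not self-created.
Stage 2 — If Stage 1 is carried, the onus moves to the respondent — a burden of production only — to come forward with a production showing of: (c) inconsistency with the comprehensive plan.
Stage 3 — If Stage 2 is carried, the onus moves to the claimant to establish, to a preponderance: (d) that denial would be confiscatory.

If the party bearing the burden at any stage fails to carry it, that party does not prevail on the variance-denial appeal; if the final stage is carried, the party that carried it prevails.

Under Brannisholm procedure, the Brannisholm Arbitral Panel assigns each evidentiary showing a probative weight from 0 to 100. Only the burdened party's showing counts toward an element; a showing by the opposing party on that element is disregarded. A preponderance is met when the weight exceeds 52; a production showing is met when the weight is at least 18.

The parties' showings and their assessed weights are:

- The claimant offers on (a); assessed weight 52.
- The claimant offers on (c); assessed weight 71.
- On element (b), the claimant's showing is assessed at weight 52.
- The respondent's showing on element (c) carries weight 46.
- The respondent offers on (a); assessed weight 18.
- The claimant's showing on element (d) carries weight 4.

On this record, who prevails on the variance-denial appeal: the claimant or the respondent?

respondent

At Stage 1 the claimant must meet a preponderance (weight exceeds 52): on (a) the weight is 52 (the respondent's 18 is given no effect), which does not exceed 52, so (a) does not meet the standard; on (b) the weight is 52, ≤ 52, so (b) does not meet the standard.
  Not every element is met, so the claimant fails to carry Stage 1.
So the respondent prevails.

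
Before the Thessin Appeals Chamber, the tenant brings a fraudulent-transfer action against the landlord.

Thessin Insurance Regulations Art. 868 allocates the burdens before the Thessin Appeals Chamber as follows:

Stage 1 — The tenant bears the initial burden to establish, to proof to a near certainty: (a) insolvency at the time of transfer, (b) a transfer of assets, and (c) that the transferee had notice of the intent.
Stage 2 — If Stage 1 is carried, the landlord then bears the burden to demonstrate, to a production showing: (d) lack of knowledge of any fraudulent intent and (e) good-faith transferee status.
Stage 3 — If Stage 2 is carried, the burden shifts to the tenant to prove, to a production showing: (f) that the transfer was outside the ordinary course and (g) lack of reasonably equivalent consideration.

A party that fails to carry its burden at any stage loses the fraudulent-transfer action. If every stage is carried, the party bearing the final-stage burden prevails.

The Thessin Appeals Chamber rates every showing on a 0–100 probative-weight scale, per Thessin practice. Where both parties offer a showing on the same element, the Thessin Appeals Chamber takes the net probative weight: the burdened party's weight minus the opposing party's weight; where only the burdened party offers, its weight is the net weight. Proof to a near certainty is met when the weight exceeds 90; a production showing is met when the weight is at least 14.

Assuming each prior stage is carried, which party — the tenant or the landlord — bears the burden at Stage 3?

Stage 3's rule assigns the burden to the tenant (to a production showing).

tenant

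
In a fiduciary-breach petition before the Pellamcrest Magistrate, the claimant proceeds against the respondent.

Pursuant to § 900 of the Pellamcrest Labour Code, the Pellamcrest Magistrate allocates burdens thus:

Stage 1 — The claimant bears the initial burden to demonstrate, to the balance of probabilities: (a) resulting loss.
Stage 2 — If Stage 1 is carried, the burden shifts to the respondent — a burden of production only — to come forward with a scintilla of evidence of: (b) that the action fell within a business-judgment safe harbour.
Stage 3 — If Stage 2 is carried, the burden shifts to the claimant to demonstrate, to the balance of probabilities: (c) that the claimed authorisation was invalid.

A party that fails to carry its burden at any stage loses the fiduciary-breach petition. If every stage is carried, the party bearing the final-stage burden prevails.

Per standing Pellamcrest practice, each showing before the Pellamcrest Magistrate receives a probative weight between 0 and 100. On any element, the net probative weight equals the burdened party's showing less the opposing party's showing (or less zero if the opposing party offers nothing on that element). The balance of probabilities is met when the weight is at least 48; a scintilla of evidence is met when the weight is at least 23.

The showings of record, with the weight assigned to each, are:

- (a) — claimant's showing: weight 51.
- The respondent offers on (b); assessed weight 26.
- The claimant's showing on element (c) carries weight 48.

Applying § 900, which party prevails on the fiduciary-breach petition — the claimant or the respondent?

Stage 1 — burden on claimant; standard: the balance of probabilities (weight is at least 48).
    (a): 51 ≥ 48 [met]
  Stage 1 is satisfied; the onus moves to the respondent.
Stage 2 — burden on respondent; standard: a scintilla of evidence (weight is at least 23).
    (b): 26 ≥ 23 [met]
  All elements met. The burden passes to the claimant.
Stage 3 — burden on claimant; standard: the balance of probabilities (weight is at least 48).
    (c): 48 ≥ 48 [met]
  All elements met at the final stage.
With every stage satisfied, the claimant prevails.

claimant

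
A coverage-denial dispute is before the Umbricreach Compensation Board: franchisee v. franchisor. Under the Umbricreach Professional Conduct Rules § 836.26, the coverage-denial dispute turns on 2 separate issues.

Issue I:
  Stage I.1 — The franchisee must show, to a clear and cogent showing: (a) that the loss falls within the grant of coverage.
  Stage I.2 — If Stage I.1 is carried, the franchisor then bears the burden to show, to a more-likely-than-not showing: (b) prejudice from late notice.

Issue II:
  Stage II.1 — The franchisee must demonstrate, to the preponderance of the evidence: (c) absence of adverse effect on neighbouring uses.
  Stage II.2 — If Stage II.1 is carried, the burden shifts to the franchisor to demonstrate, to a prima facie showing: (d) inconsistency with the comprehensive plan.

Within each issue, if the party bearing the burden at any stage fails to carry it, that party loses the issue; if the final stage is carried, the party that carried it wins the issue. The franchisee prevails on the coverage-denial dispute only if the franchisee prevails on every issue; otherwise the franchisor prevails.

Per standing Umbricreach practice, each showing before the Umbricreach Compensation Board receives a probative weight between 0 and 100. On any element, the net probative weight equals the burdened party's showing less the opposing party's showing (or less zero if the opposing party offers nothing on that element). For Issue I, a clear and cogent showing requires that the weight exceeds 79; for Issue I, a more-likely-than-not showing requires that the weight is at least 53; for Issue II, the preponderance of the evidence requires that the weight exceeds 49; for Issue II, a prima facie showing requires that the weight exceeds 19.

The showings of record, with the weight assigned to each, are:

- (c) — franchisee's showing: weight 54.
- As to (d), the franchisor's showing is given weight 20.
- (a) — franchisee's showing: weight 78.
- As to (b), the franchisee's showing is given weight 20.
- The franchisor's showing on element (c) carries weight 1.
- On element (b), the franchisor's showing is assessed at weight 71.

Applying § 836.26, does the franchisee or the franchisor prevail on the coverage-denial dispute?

franchisor

— Issue I —
Stage I.1 — burden on franchisee; standard: a clear and cogent showing (weight exceeds 79).
    (a): 78 ≤ 79 [not met]
  Not every element is met, so the franchisee fails to carry Stage I.1.
The franchisor prevails on this issue.
— Issue II —
Stage II.1 — burden on franchisee; standard: the preponderance of the evidence (weight exceeds 49).
    (c): 54 − 1 = 53 > 49 [met]
  Stage II.1 is satisfied; the onus moves to the franchisor.
Stage II.2 — burden on franchisor; standard: a prima facie showing (weight exceeds 19).
    (d): 20 > 19 [met]
  Stage II.2 carried; the final stage is satisfied.
All stages carried — the franchisor prevails on this issue.
Per-issue: Issue I → franchisor; Issue II → franchisor. The franchisee must prevail on every issue; overall, the franchisor prevails.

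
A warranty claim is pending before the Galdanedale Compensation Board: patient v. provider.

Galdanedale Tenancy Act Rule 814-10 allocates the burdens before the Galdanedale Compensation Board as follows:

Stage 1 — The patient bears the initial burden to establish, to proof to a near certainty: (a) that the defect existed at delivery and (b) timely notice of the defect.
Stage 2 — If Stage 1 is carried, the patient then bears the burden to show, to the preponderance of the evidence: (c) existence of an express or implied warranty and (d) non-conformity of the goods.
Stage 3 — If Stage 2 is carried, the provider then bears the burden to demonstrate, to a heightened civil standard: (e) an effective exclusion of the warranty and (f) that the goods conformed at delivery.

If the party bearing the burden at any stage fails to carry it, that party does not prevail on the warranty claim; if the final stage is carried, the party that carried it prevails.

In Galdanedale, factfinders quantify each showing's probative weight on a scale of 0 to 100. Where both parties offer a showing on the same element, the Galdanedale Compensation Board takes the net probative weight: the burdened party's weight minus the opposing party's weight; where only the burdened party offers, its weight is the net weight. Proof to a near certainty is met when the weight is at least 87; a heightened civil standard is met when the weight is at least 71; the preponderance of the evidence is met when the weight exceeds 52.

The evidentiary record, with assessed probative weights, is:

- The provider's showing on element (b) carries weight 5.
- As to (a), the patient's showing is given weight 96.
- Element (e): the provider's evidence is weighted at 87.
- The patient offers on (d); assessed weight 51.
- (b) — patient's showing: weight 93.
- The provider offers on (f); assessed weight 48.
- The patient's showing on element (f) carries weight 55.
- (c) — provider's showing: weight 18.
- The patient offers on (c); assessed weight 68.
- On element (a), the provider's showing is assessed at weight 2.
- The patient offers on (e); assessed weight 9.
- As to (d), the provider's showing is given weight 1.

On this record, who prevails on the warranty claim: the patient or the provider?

provider

At Stage 1 the patient must meet proof to a near certainty (weight is at least 87): on (a) the weight is 96 less the opposing 2 gives net 94, ≥ 87, so (a) meets the standard; on (b) the weight is 93 less the opposing 5 gives net 88, which does reach 87, so (b) meets the standard.
  All elements met. The patient retains the burden for Stage 2.
At Stage 2 the patient must meet the preponderance of the evidence (weight exceeds 52): on (c) the weight is 68 less the opposing 18 gives net 50, which does not exceed 52, so (c) does not meet the standard; on (d) the weight is 51 less the opposing 1 gives net 50, which does not exceed 52, so (d) does not meet the standard.
  Not every element is met, so the patient fails to carry Stage 2.
So the provider prevails.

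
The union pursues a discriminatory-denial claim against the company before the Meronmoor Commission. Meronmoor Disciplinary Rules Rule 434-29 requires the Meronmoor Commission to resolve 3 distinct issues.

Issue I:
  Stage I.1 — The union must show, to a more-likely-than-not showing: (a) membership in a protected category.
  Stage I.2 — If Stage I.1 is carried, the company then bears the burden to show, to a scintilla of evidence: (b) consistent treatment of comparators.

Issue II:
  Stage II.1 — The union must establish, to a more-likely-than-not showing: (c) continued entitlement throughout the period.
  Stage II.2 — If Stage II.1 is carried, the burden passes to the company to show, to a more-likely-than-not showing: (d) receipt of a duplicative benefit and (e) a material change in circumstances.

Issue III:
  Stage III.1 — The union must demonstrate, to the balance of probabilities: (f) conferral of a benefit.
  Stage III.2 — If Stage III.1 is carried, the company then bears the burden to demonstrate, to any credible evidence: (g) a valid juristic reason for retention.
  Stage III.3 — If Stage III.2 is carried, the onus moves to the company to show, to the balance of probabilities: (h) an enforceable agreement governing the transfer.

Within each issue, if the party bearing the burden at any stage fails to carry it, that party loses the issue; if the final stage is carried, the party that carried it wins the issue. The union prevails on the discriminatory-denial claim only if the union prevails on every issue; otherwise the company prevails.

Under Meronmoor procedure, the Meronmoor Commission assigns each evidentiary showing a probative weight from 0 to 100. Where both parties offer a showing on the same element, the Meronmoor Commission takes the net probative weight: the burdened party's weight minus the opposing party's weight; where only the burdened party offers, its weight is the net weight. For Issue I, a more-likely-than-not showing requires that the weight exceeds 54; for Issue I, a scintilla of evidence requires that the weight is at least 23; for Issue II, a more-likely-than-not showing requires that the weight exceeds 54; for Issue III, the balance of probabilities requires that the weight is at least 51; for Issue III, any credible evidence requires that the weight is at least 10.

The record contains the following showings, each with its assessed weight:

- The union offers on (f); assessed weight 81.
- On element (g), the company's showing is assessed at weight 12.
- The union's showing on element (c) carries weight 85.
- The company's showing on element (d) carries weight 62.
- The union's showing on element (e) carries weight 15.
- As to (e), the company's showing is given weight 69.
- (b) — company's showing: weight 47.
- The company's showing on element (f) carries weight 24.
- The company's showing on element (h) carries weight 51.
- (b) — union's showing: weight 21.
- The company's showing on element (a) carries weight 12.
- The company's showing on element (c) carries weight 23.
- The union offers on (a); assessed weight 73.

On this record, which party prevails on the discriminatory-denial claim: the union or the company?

— Issue I —
At Stage I.1 the union must meet a more-likely-than-not showing (weight exceeds 54): on (a) the weight is 73 less the opposing 12 gives net 61, > 54, so (a) meets the standard.
  All elements met. The burden passes to the company.
At Stage I.2 the company must meet a scintilla of evidence (weight is at least 23): on (b) the weight is 47 less the opposing 21 gives net 26, ≥ 23, so (b) meets the standard.
  All elements met at the final stage.
With every stage satisfied, the company prevails on this issue.
— Issue II —
Stage II.1 — burden on union; standard: a more-likely-than-not showing (weight exceeds 54).
    (c): 85 − 23 = 62 > 54 [met]
  All elements met. The burden passes to the company.
Stage II.2 — burden on company; standard: a more-likely-than-not showing (weight exceeds 54).
    (d): 62 > 54 [met]
    (e): 69 − 15 = 54 ≤ 54 [not met]
  Not every element is met, so the company fails to carry Stage II.2.
The analysis ends at Stage II.2; the union prevails on this issue.
— Issue III —
Stage III.1 (union, the balance of probabilities, weight is at least 51): (f) net 81−24=57 ≥ 51 — meets.
  Stage III.1 is satisfied; the onus moves to the company.
Stage III.2 (company, any credible evidence, weight is at least 10): (g) 12 ≥ 10 — meets.
  All elements met. The company retains the burden for Stage III.3.
Stage III.3 (company, the balance of probabilities, weight is at least 51): (h) 51 ≥ 51 — meets.
  All elements met at the final stage.
All stages carried — the company prevails on this issue.
Per-issue: Issue I → company; Issue II → union; Issue III → company. The union must prevail on every issue; overall, the company prevails.

company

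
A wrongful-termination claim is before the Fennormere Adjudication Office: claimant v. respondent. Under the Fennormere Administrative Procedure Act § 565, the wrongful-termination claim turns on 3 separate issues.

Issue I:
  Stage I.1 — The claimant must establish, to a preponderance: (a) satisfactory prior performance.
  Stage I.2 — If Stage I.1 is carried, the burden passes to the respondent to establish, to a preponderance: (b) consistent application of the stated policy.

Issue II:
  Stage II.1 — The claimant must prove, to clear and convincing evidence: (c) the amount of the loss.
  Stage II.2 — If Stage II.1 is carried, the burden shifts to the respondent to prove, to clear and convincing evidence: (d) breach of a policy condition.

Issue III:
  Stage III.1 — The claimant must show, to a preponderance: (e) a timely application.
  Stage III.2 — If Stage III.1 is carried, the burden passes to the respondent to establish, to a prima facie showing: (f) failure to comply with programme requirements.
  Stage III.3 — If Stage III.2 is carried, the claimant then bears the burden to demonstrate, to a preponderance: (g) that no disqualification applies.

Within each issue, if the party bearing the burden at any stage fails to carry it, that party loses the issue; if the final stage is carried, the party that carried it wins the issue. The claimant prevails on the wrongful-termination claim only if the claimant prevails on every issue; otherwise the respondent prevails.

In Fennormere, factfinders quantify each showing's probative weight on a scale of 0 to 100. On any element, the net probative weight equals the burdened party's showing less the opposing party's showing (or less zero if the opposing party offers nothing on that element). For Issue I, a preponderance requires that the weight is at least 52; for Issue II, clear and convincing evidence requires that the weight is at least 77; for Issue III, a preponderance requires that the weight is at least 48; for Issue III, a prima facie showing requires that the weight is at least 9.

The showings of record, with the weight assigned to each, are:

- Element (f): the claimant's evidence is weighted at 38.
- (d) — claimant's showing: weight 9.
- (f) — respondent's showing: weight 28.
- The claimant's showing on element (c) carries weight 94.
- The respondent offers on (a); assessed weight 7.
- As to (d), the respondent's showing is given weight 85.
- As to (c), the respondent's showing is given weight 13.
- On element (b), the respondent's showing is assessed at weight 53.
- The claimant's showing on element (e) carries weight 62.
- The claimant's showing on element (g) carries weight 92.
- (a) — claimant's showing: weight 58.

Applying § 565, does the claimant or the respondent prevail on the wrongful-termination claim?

respondent

— Issue I —
Stage I.1 — burden on claimant; standard: a preponderance (weight is at least 52).
    (a): 58 − 7 = 51 < 52 [not met]
  Stage I.1 not carried; the claimant fails its burden.
The respondent prevails on this issue.
— Issue II —
At Stage II.1 the claimant must meet clear and convincing evidence (weight is at least 77): on (c) the weight is 94 less the opposing 13 gives net 81, which does reach 77, so (c) meets the standard.
  All elements met. The burden passes to the respondent.
At Stage II.2 the respondent must meet clear and convincing evidence (weight is at least 77): on (d) the weight is 85 less the opposing 9 gives net 76, which does not reach 77, so (d) does not meet the standard.
  Not every element is met, so the respondent fails to carry Stage II.2.
The analysis ends at Stage II.2; the claimant prevails on this issue.
— Issue III —
Stage III.1 (claimant, a preponderance, weight is at least 48): (e) 62 ≥ 48 — meets.
  Stage III.1 is satisfied; the onus moves to the respondent.
Stage III.2 (respondent, a prima facie showing, weight is at least 9): (f) net 28−38=-10 < 9 — fails.
  Stage III.2 not carried; the respondent fails its burden.
The analysis ends at Stage III.2; the claimant prevails on this issue.
Per-issue: Issue I → respondent; Issue II → claimant; Issue III → claimant. The claimant must prevail on every issue; overall, the respondent prevails.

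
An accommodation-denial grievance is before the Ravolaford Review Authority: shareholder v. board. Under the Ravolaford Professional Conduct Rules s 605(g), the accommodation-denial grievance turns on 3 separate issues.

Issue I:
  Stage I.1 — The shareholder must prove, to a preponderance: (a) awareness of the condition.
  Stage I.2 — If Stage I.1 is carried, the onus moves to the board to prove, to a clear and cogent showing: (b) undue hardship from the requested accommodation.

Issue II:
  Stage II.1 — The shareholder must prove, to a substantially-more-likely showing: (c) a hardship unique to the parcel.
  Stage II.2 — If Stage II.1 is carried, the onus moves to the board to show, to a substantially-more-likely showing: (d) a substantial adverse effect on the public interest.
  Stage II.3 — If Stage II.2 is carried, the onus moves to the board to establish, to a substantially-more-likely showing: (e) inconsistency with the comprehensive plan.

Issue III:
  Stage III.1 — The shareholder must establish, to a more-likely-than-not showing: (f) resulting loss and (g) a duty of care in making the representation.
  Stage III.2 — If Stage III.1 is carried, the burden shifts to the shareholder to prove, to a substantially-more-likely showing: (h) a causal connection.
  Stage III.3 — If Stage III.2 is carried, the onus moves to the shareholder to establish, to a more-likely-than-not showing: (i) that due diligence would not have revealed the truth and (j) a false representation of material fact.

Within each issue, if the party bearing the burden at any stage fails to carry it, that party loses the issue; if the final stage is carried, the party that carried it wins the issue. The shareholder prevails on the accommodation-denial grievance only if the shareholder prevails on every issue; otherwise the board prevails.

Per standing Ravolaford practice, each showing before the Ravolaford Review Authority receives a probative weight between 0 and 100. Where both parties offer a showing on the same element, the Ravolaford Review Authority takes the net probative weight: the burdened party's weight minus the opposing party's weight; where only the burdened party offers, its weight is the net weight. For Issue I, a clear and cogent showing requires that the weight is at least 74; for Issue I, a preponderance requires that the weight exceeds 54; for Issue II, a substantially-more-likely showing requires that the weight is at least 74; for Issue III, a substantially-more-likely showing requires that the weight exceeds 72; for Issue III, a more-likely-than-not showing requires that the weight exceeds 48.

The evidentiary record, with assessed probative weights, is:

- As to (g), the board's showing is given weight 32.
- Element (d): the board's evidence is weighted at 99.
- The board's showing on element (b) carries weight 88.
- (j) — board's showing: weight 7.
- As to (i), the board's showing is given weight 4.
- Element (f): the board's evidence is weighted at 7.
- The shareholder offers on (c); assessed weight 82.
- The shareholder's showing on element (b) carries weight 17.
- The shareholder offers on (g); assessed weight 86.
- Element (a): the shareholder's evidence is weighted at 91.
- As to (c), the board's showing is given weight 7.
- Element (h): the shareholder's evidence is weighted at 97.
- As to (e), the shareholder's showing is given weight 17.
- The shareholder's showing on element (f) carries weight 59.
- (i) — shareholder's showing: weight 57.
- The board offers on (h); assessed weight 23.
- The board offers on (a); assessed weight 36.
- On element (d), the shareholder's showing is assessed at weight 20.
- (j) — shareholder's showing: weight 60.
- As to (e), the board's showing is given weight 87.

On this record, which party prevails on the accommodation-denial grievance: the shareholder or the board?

— Issue I —
Stage I.1 (shareholder, a preponderance, weight exceeds 54): (a) net 91−36=55 > 54 — meets.
  Stage I.1 carried; the burden shifts to the board.
Stage I.2 (board, a clear and cogent showing, weight is at least 74): (b) net 88−17=71 < 74 — fails.
  Stage I.2 not carried; the board fails its burden.
The shareholder prevails on this issue.
— Issue II —
Stage II.1 (shareholder, a substantially-more-likely showing, weight is at least 74): (c) net 82−7=75 ≥ 74 — meets.
  All elements met. The burden passes to the board.
Stage II.2 (board, a substantially-more-likely showing, weight is at least 74): (d) net 99−20=79 ≥ 74 — meets.
  All elements met. The board retains the burden for Stage II.3.
Stage II.3 (board, a substantially-more-likely showing, weight is at least 74): (e) net 87−17=70 < 74 — fails.
  Stage II.3 not carried; the board fails its burden.
The analysis ends at Stage II.3; the shareholder prevails on this issue.
— Issue III —
Stage III.1 — burden on shareholder; standard: a more-likely-than-not showing (weight exceeds 48).
    (f): 59 − 7 = 52 > 48 [met]
    (g): 86 − 32 = 54 > 48 [met]
  Stage III.1 carried; the burden remains with the shareholder.
Stage III.2 — burden on shareholder; standard: a substantially-more-likely showing (weight exceeds 72).
    (h): 97 − 23 = 74 > 72 [met]
  Stage III.2 carried; the burden remains with the shareholder.
Stage III.3 — burden on shareholder; standard: a more-likely-than-not showing (weight exceeds 48).
    (i): 57 − 4 = 53 > 48 [met]
    (j): 60 − 7 = 53 > 48 [met]
  All elements met at the final stage.
Every stage carried; the shareholder prevails on this issue.
Per-issue: Issue I → shareholder; Issue II → shareholder; Issue III → shareholder. The shareholder must prevail on every issue; overall, the shareholder prevails.

shareholder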